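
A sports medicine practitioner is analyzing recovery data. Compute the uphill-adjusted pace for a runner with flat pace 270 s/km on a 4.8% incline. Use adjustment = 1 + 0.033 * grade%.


Adjustment factor = 1 + 0.033 * 4.8 = 1.1584
Grade-adjusted pace = 270 * 1.1584 = 312.77 s/km

312.77 s/km


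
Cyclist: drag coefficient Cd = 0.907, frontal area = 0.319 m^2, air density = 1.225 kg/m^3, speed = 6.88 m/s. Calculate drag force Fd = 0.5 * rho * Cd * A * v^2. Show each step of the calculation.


v^2 = 6.88^2 = 47.3344
Fd = 0.5 * 1.225 * 0.907 * 0.319 * 47.3344
= 8.388 N

8.388 N


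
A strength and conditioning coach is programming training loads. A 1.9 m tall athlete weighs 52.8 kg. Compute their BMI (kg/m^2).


height^2 = 3.61 m^2
BMI = 52.8 / 3.61 = 14.63 kg/m^2

14.63 kg/m^2


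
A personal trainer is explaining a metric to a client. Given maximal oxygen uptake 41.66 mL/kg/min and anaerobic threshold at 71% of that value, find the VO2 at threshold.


Percentage as decimal = 0.71
VO2 at AT = 41.66 * 0.71 = 29.58 mL/kg/min

29.58 mL/kg/min


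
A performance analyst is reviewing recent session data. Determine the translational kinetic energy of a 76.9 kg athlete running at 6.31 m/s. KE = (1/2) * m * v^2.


KE = 0.5 * m * v^2
= 0.5 * 76.9 * 6.31^2
= 0.5 * 76.9 * 39.8161
= 1530.93 J

1530.93 J


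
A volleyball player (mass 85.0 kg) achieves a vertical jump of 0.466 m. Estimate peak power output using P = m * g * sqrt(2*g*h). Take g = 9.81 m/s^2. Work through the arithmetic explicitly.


2 * g * h = 2 * 9.81 * 0.466 = 9.14292
sqrt(9.14292) = 3.023726 m/s
P = 85.0 * 9.81 * 3.023726 = 2521.33 W

2521.33 W


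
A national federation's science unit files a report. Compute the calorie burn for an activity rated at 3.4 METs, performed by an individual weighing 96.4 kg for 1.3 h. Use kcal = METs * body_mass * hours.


Product of METs and mass = 3.4 * 96.4 = 327.76
Total kcal = 327.76 * 1.3 = 426.09 kcal

426.09 kcal


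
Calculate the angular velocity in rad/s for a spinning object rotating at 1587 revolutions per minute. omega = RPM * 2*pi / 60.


omega = RPM * 2*pi / 60
= 1587 * 6.28318531 / 60
= 166.19 rad/s

166.19 rad/s


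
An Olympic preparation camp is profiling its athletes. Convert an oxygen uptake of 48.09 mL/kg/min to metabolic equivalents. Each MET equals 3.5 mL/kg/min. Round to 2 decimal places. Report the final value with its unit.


One MET = 3.5 mL/kg/min
Number of METs = 48.09 / 3.5
= 13.74 METs

13.74 METs


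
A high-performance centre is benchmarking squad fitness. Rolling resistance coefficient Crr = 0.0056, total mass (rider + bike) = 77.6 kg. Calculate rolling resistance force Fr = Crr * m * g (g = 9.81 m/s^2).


Fr = Crr * m * g
= 0.0056 * 77.6 * 9.81
= 4.263 N

4.263 N


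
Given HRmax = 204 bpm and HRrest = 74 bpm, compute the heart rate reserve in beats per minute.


Heart rate reserve = maximum HR minus resting HR
HRR = 204 - 74 = 130 bpm

130 bpm


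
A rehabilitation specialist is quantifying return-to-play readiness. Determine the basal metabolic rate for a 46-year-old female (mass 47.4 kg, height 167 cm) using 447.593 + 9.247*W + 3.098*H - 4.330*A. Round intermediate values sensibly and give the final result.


BMR = 447.593 + 9.247*47.4 + 3.098*167 - 4.330*46
= 1204.09 kcal/day

1204.09 kcal/day


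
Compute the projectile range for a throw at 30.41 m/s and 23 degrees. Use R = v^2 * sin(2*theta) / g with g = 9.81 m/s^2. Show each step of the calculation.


Two times the angle = 46 degrees
sin(46) = 0.71934
R = 924.7681 * 0.71934 / 9.81 = 67.811 m

67.811 m


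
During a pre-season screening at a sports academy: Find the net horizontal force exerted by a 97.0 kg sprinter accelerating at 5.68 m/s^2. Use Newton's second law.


Newton's second law: F = m * a
F = 97.0 * 5.68 = 550.96 N

550.96 N


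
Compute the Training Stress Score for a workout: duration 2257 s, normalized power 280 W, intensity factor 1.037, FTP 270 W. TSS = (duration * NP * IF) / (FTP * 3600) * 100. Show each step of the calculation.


Product = 2257 * 280 * 1.037 = 655342.52
Base = 270 * 3600 = 972000
TSS = 655342.52 / 972000 * 100 = 67.42

67.42 TSS


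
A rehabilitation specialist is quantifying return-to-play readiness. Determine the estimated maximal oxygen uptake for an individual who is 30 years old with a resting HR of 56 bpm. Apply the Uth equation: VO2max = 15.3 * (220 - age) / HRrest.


HRmax = 220 - 30 = 190
VO2max = 15.3 * (190 / 56)
= 15.3 * 3.3929
= 51.91 mL/kg/min

51.91 mL/kg/min


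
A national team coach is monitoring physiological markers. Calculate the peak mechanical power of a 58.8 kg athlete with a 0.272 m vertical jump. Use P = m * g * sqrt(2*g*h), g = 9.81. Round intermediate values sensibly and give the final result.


First, sqrt(2gh) = sqrt(2 * 9.81 * 0.272)
= sqrt(5.33664) = 2.310117 m/s
Power = 58.8 * 9.81 * 2.310117 = 1332.54 W

1332.54 W


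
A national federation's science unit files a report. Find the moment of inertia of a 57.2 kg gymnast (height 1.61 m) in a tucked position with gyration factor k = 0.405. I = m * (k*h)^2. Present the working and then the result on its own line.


Radius of gyration = 0.405 * 1.61 = 0.65205 m
I = 57.2 * 0.65205^2
= 57.2 * 0.425169
= 24.32 kg*m^2

24.32 kg*m^2


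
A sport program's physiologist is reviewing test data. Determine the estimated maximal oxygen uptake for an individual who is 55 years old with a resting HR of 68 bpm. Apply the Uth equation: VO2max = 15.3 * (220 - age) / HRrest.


HRmax = 220 - 55 = 165
VO2max = 15.3 * (165 / 68)
= 15.3 * 2.4265
= 37.13 mL/kg/min

37.13 mL/kg/min


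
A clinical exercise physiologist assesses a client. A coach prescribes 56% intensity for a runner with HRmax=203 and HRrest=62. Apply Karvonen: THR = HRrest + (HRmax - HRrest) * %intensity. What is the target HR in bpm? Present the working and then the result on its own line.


Heart rate reserve = 203 - 62 = 141
Intensity fraction = 56 / 100 = 0.56
THR = 62 + 141 * 0.56 = 140.96 bpm

140.96 bpm


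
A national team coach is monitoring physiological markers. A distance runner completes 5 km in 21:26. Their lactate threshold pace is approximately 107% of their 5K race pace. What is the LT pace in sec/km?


Convert to seconds: 21 min 26 s = 1286 s
Pace per km = 1286 / 5 = 257.2 s/km
LT pace = 257.2 * 1.07 = 275.2 s/km

275.2 s/km


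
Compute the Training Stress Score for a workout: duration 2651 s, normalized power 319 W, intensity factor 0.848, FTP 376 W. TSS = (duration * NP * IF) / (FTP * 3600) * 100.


Product = 2651 * 319 * 0.848 = 717127.312
Base = 376 * 3600 = 1353600
TSS = 717127.312 / 1353600 * 100 = 52.98

52.98 TSS


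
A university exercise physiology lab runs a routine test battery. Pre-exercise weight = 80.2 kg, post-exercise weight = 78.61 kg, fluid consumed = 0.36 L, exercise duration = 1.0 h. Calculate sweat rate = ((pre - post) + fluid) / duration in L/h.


Weight loss = 80.2 - 78.61 = 1.59 kg (approx L)
Total sweat = 1.59 + 0.36 = 1.95 L
Sweat rate = 1.95 / 1.0 = 1.95 L/h

1.95 L/h


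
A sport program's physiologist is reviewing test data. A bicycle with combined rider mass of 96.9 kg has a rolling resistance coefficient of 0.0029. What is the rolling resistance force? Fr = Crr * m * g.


Fr = 0.0029 * 96.9 * 9.81
= 0.28101 * 9.81
= 2.757 N

2.757 N


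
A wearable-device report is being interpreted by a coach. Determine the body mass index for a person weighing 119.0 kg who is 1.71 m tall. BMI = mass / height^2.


BMI = mass / height^2
= 119.0 / 1.71^2
= 119.0 / 2.9241
= 40.7 kg/m^2

40.7 kg/m^2


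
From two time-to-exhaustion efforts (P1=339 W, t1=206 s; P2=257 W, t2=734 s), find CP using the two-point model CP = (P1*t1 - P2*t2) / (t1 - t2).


Work in trial 1 = 69834 J
Work in trial 2 = 188638 J
Delta work = -118804 J
Delta time = -528 s
CP = -118804 / -528 = 225.01 W

225.01 W


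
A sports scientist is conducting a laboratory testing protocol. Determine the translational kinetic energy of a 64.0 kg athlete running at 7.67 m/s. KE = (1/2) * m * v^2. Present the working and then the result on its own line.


KE = 0.5 * m * v^2
= 0.5 * 64.0 * 7.67^2
= 0.5 * 64.0 * 58.8289
= 1882.52 J

1882.52 J


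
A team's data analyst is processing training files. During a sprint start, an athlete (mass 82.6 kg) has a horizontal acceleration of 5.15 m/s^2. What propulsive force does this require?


Propulsive force = mass * acceleration
= 82.6 kg * 5.15 m/s^2
= 425.39 N

425.39 N


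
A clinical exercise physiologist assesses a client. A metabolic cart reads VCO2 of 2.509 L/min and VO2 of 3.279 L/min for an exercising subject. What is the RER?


RER = VCO2 / VO2 = 2.509 / 3.279 = 0.7652

0.7652


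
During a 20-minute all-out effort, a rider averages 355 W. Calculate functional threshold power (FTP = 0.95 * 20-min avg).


FTP = 0.95 * 355
= 337.25 W

337.25 W


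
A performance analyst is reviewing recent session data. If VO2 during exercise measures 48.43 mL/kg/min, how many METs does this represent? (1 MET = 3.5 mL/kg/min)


METs = VO2 / 3.5 = 48.43 / 3.5 = 13.84

13.84 METs


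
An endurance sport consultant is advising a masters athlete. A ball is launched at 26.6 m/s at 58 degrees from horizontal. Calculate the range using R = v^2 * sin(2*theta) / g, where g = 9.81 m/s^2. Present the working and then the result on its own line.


sin(2 * 58) = sin(116) = 0.898794
v^2 = 26.6^2 = 707.56
R = 707.56 * 0.898794 / 9.81
= 64.827 m

64.827 m


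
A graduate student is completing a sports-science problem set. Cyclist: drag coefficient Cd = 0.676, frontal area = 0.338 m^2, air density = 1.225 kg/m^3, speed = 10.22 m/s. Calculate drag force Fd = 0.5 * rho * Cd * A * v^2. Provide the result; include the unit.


v^2 = 10.22^2 = 104.4484
Fd = 0.5 * 1.225 * 0.676 * 0.338 * 104.4484
= 14.617 N

14.617 N


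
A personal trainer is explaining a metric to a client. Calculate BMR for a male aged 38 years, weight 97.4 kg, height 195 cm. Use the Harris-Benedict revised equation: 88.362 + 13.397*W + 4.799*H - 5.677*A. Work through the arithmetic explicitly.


Substituting values:
W term = 13.397 * 97.4 = 1304.8678
H term = 4.799 * 195 = 935.805
A term = 5.677 * 38 = 215.726
BMR = 2113.31 kcal/day

2113.31 kcal/day


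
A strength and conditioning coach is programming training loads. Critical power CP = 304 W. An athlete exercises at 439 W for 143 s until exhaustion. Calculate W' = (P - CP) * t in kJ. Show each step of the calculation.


P - CP = 439 - 304 = 135 W
W' = 135 * 143 = 19305 J
= 19305 / 1000 = 19.305 kJ

19.305 kJ


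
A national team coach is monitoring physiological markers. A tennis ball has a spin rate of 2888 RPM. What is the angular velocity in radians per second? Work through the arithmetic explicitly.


Convert RPM to rad/s: multiply by 2*pi and divide by 60
omega = 2888 * 2 * pi / 60
= 302.431 rad/s

302.431 rad/s


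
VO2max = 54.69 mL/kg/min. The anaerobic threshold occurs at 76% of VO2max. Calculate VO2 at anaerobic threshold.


AT fraction = 76 / 100 = 0.76
AT VO2 = 54.69 * 0.76
= 41.56 mL/kg/min

41.56 mL/kg/min


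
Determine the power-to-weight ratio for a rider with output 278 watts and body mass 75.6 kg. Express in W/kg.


P/W = 278 / 75.6 = 3.677 W/kg

3.677 W/kg


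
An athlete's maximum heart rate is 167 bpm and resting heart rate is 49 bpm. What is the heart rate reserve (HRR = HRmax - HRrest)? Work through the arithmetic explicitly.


HRR = HRmax - HRrest
= 167 - 49
= 118 bpm

118 bpm


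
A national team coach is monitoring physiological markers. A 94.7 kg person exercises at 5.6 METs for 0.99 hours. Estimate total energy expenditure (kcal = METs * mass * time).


Energy = METs * mass(kg) * time(h)
= 5.6 * 94.7 * 0.99
= 525.02 kcal

525.02 kcal


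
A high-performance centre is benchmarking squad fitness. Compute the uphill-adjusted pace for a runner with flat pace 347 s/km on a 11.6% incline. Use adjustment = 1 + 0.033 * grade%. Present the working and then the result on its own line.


Adjustment factor = 1 + 0.033 * 11.6 = 1.3828
Grade-adjusted pace = 347 * 1.3828 = 479.83 s/km

479.83 s/km


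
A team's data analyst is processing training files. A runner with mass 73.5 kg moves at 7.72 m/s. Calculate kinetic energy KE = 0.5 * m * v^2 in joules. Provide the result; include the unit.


v^2 = 7.72^2 = 59.5984
KE = 0.5 * 73.5 * 59.5984
= 2190.24 J

2190.24 J


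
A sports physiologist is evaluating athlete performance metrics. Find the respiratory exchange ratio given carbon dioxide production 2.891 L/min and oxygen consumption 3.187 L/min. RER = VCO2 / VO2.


VCO2 = 2.891 L/min
VO2 = 3.187 L/min
RER = 2.891 / 3.187 = 0.9071

0.9071


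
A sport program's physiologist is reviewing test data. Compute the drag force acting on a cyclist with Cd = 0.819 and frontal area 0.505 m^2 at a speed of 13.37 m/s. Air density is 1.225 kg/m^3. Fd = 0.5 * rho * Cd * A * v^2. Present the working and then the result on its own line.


Step 1: v^2 = 178.7569
Step 2: Fd = 0.5 * 1.225 * 0.819 * 0.505 * 178.7569
= 45.284 N

45.284 N


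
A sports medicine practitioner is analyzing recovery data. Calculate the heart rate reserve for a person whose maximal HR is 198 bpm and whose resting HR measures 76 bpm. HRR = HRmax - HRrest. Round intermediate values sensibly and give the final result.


HRmax = 198 bpm
HRrest = 76 bpm
HRR = 198 - 76 = 122 bpm

122 bpm


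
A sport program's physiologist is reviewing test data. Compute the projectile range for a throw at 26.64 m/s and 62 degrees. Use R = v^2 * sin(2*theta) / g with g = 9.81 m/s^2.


Two times the angle = 124 degrees
sin(124) = 0.829038
R = 709.6896 * 0.829038 / 9.81 = 59.975 m

59.975 m


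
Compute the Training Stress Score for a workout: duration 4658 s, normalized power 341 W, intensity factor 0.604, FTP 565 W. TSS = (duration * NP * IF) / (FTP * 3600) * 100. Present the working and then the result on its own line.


Product = 4658 * 341 * 0.604 = 959380.312
Base = 565 * 3600 = 2034000
TSS = 959380.312 / 2034000 * 100 = 47.17

47.17 TSS


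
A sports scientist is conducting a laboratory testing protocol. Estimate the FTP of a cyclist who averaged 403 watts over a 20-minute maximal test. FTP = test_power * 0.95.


FTP = 403 * 0.95 = 382.85 W

382.85 W


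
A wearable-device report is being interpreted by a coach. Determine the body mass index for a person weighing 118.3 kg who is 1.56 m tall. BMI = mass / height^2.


BMI = mass / height^2
= 118.3 / 1.56^2
= 118.3 / 2.4336
= 48.61 kg/m^2

48.61 kg/m^2


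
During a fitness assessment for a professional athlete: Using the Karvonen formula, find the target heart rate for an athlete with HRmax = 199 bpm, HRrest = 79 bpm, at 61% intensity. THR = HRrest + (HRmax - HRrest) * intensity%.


HRR = 199 - 79 = 120
THR = 79 + 120 * 0.61
= 79 + 73.2
= 152.2 bpm

152.2 bpm


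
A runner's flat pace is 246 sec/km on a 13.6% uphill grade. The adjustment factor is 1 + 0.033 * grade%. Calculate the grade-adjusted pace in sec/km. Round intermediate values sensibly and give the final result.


Factor = 1 + 0.033 * 13.6 = 1.4488
Adjusted pace = 246 * 1.4488
= 356.4 sec/km

356.4 s/km


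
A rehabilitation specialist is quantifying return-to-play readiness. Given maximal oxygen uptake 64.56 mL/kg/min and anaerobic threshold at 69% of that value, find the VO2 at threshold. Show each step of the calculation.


Percentage as decimal = 0.69
VO2 at AT = 64.56 * 0.69 = 44.55 mL/kg/min

44.55 mL/kg/min


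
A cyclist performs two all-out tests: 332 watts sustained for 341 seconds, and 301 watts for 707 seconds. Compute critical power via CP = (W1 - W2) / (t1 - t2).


W1 = P1 * t1 = 332 * 341 = 113212 J
W2 = P2 * t2 = 301 * 707 = 212807 J
CP = (113212 - 212807) / (341 - 707)
= 272.12 W

272.12 W


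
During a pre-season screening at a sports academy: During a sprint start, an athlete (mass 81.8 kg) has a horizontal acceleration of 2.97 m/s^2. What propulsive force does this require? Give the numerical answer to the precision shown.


Propulsive force = mass * acceleration
= 81.8 kg * 2.97 m/s^2
= 242.95 N

242.95 N


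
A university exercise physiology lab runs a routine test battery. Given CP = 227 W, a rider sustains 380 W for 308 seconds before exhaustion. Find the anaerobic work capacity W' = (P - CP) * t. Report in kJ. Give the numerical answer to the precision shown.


Excess power = 380 - 227 = 153 W
Work above CP = 153 * 308 = 47124 J
W' = 47.124 kJ

47.124 kJ


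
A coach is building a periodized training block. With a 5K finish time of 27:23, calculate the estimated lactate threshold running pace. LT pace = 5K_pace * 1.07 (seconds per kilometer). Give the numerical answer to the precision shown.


Race duration = 1643 s for 5 km
Average pace = 1643 / 5 = 328.6 s/km
LT pace = 328.6 * 1.07
= 351.6 s/km

351.6 s/km


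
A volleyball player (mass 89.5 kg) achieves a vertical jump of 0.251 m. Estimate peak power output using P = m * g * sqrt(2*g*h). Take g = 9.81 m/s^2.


2 * g * h = 2 * 9.81 * 0.251 = 4.92462
sqrt(4.92462) = 2.219148 m/s
P = 89.5 * 9.81 * 2.219148 = 1948.4 W

1948.4 W


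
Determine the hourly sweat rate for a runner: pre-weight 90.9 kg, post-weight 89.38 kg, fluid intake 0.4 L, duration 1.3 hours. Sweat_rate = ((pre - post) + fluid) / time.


Mass lost = 90.9 - 89.38 = 1.52 kg
Add fluid consumed: 1.52 + 0.4 = 1.92 L total sweat
Sweat rate = 1.92 / 1.3 = 1.477 L/h

1.477 L/h


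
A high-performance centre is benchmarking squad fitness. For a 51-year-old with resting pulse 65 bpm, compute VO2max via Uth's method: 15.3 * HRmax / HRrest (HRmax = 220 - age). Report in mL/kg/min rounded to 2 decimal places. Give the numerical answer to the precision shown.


Step 1: HRmax = 220 - 51 = 169 bpm
Step 2: Ratio = 169 / 65 = 2.6
Step 3: VO2max = 15.3 * 2.6 = 39.78 mL/kg/min

39.78 mL/kg/min


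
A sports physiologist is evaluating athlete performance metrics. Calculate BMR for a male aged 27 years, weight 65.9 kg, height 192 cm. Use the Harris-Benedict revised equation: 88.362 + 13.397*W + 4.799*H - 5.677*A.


Substituting values:
W term = 13.397 * 65.9 = 882.8623
H term = 4.799 * 192 = 921.408
A term = 5.677 * 27 = 153.279
BMR = 1739.35 kcal/day

1739.35 kcal/day


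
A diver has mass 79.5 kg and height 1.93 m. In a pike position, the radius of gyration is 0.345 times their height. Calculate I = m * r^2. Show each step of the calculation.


r = 0.345 * 1.93 = 0.66585 m
I = m * r^2 = 79.5 * 0.443356 = 35.247 kg*m^2

35.247 kg*m^2


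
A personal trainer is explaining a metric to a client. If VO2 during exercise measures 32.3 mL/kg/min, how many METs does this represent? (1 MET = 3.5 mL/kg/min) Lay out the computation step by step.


METs = VO2 / 3.5 = 32.3 / 3.5 = 9.23

9.23 METs


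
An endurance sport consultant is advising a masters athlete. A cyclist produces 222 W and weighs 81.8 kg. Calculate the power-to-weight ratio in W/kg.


P/W = power / mass
= 222 / 81.8
= 2.714 W/kg

2.714 W/kg


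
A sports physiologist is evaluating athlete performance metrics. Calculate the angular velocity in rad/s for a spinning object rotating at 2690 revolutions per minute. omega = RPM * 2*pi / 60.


omega = RPM * 2*pi / 60
= 2690 * 6.28318531 / 60
= 281.696 rad/s

281.696 rad/s


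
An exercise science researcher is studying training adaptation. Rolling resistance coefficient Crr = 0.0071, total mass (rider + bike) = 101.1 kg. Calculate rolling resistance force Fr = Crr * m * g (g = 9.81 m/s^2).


Fr = Crr * m * g
= 0.0071 * 101.1 * 9.81
= 7.042 N

7.042 N


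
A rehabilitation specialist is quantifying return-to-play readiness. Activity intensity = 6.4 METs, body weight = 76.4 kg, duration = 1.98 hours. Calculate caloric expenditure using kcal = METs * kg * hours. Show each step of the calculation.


kcal = 6.4 * 76.4 * 1.98
= 488.96 * 1.98
= 968.14 kcal

968.14 kcal


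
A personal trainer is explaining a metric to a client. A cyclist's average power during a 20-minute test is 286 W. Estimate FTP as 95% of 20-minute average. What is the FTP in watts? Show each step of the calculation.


FTP = 20-min power * 0.95
= 286 * 0.95
= 271.7 W

271.7 W


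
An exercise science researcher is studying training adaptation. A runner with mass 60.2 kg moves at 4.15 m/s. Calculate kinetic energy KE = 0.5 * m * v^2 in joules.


v^2 = 4.15^2 = 17.2225
KE = 0.5 * 60.2 * 17.2225
= 518.4 J

518.4 J


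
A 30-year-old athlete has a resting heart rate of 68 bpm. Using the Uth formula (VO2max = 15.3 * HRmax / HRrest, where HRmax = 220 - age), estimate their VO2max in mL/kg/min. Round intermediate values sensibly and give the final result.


HRmax = 220 - 30 = 190 bpm
Ratio = HRmax / HRrest = 190 / 68 = 2.7941
VO2max = 15.3 * 2.7941 = 42.75 mL/kg/min

42.75 mL/kg/min


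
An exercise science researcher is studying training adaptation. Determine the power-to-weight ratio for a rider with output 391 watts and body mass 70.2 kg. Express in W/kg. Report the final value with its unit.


P/W = 391 / 70.2 = 5.57 W/kg

5.57 W/kg


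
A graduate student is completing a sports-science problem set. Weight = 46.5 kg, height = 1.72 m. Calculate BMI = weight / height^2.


height^2 = 1.72^2 = 2.9584
BMI = 46.5 / 2.9584 = 15.72 kg/m^2

15.72 kg/m^2


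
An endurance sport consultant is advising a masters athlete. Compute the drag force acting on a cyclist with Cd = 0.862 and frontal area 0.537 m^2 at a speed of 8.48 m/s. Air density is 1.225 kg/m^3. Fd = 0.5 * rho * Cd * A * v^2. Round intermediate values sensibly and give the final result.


Step 1: v^2 = 71.9104
Step 2: Fd = 0.5 * 1.225 * 0.862 * 0.537 * 71.9104
= 20.388 N

20.388 N


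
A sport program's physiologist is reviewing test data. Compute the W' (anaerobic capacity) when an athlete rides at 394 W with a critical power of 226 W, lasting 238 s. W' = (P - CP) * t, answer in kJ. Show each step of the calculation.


Above-CP power = 168 W
Duration = 238 s
W' = 168 * 238 = 39984 J
Convert: 39984 / 1000 = 39.984 kJ

39.984 kJ


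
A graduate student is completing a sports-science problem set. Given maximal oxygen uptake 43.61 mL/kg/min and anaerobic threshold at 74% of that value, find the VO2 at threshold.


Percentage as decimal = 0.74
VO2 at AT = 43.61 * 0.74 = 32.27 mL/kg/min

32.27 mL/kg/min


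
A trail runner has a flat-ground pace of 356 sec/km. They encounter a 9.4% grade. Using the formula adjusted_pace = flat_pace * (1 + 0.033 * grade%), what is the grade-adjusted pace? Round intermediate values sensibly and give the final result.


Grade factor = 1 + 0.033 * 9.4 = 1.3102
Adjusted = 356 * 1.3102 = 466.43 sec/km

466.43 s/km


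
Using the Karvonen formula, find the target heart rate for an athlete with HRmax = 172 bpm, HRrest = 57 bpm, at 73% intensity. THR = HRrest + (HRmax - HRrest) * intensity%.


HRR = 172 - 57 = 115
THR = 57 + 115 * 0.73
= 57 + 83.95
= 140.95 bpm

140.95 bpm


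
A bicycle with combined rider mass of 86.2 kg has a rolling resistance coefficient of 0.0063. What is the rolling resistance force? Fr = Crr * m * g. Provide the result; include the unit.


Fr = 0.0063 * 86.2 * 9.81
= 0.54306 * 9.81
= 5.327 N

5.327 N


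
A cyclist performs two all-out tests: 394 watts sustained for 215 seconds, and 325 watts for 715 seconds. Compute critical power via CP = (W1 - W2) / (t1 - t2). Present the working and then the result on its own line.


W1 = P1 * t1 = 394 * 215 = 84710 J
W2 = P2 * t2 = 325 * 715 = 232375 J
CP = (84710 - 232375) / (215 - 715)
= 295.33 W

295.33 W


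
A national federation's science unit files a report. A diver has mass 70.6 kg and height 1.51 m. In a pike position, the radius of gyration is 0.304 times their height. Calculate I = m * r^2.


r = 0.304 * 1.51 = 0.45904 m
I = m * r^2 = 70.6 * 0.210718 = 14.877 kg*m^2

14.877 kg*m^2


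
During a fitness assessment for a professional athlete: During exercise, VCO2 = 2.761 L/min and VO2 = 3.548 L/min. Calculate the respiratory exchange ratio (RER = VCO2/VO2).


RER = VCO2 / VO2
= 2.761 / 3.548
= 0.7782

0.7782


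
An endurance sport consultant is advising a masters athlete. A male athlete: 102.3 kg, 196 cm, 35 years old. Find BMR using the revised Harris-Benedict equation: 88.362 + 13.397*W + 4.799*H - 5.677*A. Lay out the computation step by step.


Intercept = 88.362
Weight contribution = 13.397 * 102.3 = 1370.5131
Height contribution = 4.799 * 196 = 940.604
Age contribution = 5.677 * 35 = 198.695
BMR = 88.362 + 1370.5131 + 940.604 - 198.695
= 2200.78 kcal/day

2200.78 kcal/day


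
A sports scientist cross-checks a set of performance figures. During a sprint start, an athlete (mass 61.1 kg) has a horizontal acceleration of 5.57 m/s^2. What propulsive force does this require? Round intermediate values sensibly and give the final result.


Propulsive force = mass * acceleration
= 61.1 kg * 5.57 m/s^2
= 340.33 N

340.33 N


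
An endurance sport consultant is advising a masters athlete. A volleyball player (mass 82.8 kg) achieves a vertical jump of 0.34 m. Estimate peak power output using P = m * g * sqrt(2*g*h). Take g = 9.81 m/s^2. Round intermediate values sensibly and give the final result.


2 * g * h = 2 * 9.81 * 0.34 = 6.6708
sqrt(6.6708) = 2.582789 m/s
P = 82.8 * 9.81 * 2.582789 = 2097.92 W

2097.92 W


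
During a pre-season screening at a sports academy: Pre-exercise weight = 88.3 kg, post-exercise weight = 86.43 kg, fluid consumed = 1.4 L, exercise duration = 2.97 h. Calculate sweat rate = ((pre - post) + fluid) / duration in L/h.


Weight loss = 88.3 - 86.43 = 1.87 kg (approx L)
Total sweat = 1.87 + 1.4 = 3.27 L
Sweat rate = 3.27 / 2.97 = 1.101 L/h

1.101 L/h


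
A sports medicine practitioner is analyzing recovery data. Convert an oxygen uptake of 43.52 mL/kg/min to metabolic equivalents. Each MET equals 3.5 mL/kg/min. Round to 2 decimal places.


One MET = 3.5 mL/kg/min
Number of METs = 43.52 / 3.5
= 12.43 METs

12.43 METs


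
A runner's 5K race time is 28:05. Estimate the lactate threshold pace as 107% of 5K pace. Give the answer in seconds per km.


Total race time = 28*60 + 5 = 1685 seconds
5K pace = 1685 / 5 = 337.0 sec/km
LT pace = 337.0 * 1.07 = 360.59 sec/km

360.59 s/km


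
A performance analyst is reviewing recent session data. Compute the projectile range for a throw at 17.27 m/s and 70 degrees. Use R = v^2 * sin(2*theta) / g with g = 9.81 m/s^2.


Two times the angle = 140 degrees
sin(140) = 0.642788
R = 298.2529 * 0.642788 / 9.81 = 19.543 m

19.543 m


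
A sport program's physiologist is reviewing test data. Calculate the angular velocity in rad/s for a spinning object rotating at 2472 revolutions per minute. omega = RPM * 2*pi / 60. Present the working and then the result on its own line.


omega = RPM * 2*pi / 60
= 2472 * 6.28318531 / 60
= 258.867 rad/s

258.867 rad/s


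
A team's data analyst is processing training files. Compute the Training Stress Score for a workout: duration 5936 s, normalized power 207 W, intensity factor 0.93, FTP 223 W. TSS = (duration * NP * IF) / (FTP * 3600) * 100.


Product = 5936 * 207 * 0.93 = 1142739.36
Base = 223 * 3600 = 802800
TSS = 1142739.36 / 802800 * 100 = 142.34

142.34 TSS


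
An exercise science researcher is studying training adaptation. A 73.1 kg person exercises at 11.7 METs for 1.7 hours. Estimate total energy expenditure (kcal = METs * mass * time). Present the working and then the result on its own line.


Energy = METs * mass(kg) * time(h)
= 11.7 * 73.1 * 1.7
= 1453.96 kcal

1453.96 kcal


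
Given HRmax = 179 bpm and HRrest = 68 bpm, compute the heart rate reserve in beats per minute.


Heart rate reserve = maximum HR minus resting HR
HRR = 179 - 68 = 111 bpm

111 bpm


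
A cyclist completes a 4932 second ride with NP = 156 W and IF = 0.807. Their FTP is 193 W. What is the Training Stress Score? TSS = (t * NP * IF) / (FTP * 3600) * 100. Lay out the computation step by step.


t * NP * IF = 4932 * 156 * 0.807 = 620899.344
FTP * 3600 = 694800
TSS = (620899.344 / 694800) * 100 = 89.36

89.36 TSS


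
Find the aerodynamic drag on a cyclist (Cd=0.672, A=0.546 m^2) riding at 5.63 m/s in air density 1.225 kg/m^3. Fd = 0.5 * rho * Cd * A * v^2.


Fd = 0.5 * 1.225 * 0.672 * 0.546 * 5.63^2
= 0.5 * 1.225 * 0.672 * 0.546 * 31.6969
= 7.123 N

7.123 N


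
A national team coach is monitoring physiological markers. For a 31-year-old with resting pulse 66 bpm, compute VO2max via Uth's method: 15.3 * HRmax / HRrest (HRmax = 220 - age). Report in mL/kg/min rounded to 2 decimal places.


Step 1: HRmax = 220 - 31 = 189 bpm
Step 2: Ratio = 189 / 66 = 2.8636
Step 3: VO2max = 15.3 * 2.8636 = 43.81 mL/kg/min

43.81 mL/kg/min


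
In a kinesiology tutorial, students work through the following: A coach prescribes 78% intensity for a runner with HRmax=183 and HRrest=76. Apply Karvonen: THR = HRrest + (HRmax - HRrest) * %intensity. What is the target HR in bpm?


Heart rate reserve = 183 - 76 = 107
Intensity fraction = 78 / 100 = 0.78
THR = 76 + 107 * 0.78 = 159.46 bpm

159.46 bpm


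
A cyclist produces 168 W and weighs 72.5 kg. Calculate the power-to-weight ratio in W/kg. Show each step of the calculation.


P/W = power / mass
= 168 / 72.5
= 2.317 W/kg

2.317 W/kg


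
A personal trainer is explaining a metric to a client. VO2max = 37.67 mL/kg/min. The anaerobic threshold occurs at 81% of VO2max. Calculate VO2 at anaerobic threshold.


AT fraction = 81 / 100 = 0.81
AT VO2 = 37.67 * 0.81
= 30.51 mL/kg/min

30.51 mL/kg/min


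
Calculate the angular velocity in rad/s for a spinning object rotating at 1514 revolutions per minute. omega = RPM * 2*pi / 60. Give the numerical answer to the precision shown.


omega = RPM * 2*pi / 60
= 1514 * 6.28318531 / 60
= 158.546 rad/s

158.546 rad/s


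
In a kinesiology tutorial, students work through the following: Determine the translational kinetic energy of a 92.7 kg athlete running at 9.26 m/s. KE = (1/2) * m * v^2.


KE = 0.5 * m * v^2
= 0.5 * 92.7 * 9.26^2
= 0.5 * 92.7 * 85.7476
= 3974.4 J

3974.4 J


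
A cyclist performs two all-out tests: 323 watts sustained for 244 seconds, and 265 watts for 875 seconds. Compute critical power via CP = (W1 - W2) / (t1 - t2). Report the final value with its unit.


W1 = P1 * t1 = 323 * 244 = 78812 J
W2 = P2 * t2 = 265 * 875 = 231875 J
CP = (78812 - 231875) / (244 - 875)
= 242.57 W

242.57 W


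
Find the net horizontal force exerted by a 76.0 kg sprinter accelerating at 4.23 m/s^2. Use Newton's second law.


Newton's second law: F = m * a
F = 76.0 * 4.23 = 321.48 N

321.48 N


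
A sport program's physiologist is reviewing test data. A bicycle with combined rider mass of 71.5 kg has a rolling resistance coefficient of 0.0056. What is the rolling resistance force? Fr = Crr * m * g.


Fr = 0.0056 * 71.5 * 9.81
= 0.4004 * 9.81
= 3.928 N

3.928 N


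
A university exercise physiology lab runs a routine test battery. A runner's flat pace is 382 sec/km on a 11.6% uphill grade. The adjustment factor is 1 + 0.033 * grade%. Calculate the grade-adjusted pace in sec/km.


Factor = 1 + 0.033 * 11.6 = 1.3828
Adjusted pace = 382 * 1.3828
= 528.23 sec/km

528.23 s/km


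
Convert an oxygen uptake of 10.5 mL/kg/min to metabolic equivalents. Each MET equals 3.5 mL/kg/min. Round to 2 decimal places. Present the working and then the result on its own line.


One MET = 3.5 mL/kg/min
Number of METs = 10.5 / 3.5
= 3.0 METs

3.0 METs


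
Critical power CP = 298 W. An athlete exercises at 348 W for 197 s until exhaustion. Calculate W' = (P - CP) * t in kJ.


P - CP = 348 - 298 = 50 W
W' = 50 * 197 = 9850 J
= 9850 / 1000 = 9.85 kJ

9.85 kJ


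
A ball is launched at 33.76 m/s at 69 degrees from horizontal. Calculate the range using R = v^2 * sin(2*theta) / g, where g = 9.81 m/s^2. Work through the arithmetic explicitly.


sin(2 * 69) = sin(138) = 0.669131
v^2 = 33.76^2 = 1139.7376
R = 1139.7376 * 0.669131 / 9.81
= 77.74 m

77.74 m


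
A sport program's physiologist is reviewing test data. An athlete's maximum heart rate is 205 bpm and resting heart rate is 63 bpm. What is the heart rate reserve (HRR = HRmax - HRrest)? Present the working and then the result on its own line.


HRR = HRmax - HRrest
= 205 - 63
= 142 bpm

142 bpm


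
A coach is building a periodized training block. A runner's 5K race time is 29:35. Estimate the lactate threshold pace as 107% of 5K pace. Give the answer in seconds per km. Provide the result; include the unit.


Total race time = 29*60 + 35 = 1775 seconds
5K pace = 1775 / 5 = 355.0 sec/km
LT pace = 355.0 * 1.07 = 379.85 sec/km

379.85 s/km


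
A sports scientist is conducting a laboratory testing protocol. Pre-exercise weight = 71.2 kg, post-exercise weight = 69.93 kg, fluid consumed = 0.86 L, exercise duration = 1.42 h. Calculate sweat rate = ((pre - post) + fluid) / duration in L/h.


Weight loss = 71.2 - 69.93 = 1.27 kg (approx L)
Total sweat = 1.27 + 0.86 = 2.13 L
Sweat rate = 2.13 / 1.42 = 1.5 L/h

1.5 L/h


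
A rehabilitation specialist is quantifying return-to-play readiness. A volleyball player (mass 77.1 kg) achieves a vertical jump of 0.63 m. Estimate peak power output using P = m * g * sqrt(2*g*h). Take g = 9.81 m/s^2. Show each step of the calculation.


2 * g * h = 2 * 9.81 * 0.63 = 12.3606
sqrt(12.3606) = 3.515764 m/s
P = 77.1 * 9.81 * 3.515764 = 2659.15 W

2659.15 W


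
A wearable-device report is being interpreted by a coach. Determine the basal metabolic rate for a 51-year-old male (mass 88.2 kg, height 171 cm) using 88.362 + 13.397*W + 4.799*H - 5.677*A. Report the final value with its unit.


BMR = 88.362 + 13.397*88.2 + 4.799*171 - 5.677*51
= 1801.08 kcal/day

1801.08 kcal/day


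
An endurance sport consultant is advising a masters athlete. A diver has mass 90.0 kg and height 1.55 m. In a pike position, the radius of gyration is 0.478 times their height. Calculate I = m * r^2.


r = 0.478 * 1.55 = 0.7409 m
I = m * r^2 = 90.0 * 0.548933 = 49.404 kg*m^2

49.404 kg*m^2


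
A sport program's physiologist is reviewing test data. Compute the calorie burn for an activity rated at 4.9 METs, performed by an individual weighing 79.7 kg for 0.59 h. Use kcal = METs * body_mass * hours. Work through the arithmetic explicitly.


Product of METs and mass = 4.9 * 79.7 = 390.53
Total kcal = 390.53 * 0.59 = 230.41 kcal

230.41 kcal


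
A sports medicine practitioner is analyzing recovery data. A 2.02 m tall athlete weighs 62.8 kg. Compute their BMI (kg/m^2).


height^2 = 4.0804 m^2
BMI = 62.8 / 4.0804 = 15.39 kg/m^2

15.39 kg/m^2


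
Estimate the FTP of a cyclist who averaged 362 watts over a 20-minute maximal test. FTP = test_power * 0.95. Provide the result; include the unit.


FTP = 362 * 0.95 = 343.9 W

343.9 W


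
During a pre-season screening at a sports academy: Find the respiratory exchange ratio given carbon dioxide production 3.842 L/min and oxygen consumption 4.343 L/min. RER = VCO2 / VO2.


VCO2 = 3.842 L/min
VO2 = 4.343 L/min
RER = 3.842 / 4.343 = 0.8846

0.8846


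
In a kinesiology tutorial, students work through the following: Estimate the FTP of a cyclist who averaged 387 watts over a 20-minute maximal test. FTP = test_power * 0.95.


FTP = 387 * 0.95 = 367.65 W

367.65 W


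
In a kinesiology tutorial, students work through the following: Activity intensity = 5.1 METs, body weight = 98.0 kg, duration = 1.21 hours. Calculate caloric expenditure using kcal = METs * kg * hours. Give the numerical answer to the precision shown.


kcal = 5.1 * 98.0 * 1.21
= 499.8 * 1.21
= 604.76 kcal

604.76 kcal


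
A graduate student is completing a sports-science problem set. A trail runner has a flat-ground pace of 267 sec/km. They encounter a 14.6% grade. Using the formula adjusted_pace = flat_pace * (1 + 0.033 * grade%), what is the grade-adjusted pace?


Grade factor = 1 + 0.033 * 14.6 = 1.4818
Adjusted = 267 * 1.4818 = 395.64 sec/km

395.64 s/km


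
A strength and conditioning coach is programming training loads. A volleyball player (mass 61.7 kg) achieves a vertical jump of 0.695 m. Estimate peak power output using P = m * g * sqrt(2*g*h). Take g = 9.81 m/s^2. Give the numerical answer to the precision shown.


2 * g * h = 2 * 9.81 * 0.695 = 13.6359
sqrt(13.6359) = 3.692682 m/s
P = 61.7 * 9.81 * 3.692682 = 2235.1 W

2235.1 W


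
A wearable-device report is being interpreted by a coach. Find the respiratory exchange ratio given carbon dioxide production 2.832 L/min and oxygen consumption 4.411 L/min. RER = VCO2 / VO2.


VCO2 = 2.832 L/min
VO2 = 4.411 L/min
RER = 2.832 / 4.411 = 0.642

0.642


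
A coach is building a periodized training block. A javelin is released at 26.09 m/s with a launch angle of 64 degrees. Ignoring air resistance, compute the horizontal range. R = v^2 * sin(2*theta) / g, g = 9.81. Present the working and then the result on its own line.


Launch speed squared = 680.6881
sin(2 * 64 deg) = 0.788011
Range = 680.6881 * 0.788011 / 9.81
= 54.678 m

54.678 m


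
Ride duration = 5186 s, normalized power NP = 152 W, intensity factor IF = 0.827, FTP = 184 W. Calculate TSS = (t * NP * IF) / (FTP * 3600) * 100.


Numerator = 5186 * 152 * 0.827 = 651900.944
Denominator = 184 * 3600 = 662400
TSS = 651900.944 / 662400 * 100
= 98.41

98.41 TSS


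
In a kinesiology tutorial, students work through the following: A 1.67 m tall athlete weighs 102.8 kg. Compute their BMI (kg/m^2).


height^2 = 2.7889 m^2
BMI = 102.8 / 2.7889 = 36.86 kg/m^2

36.86 kg/m^2


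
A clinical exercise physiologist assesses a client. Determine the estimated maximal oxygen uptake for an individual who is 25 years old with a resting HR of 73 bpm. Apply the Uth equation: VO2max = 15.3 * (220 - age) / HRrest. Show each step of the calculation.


HRmax = 220 - 25 = 195
VO2max = 15.3 * (195 / 73)
= 15.3 * 2.6712
= 40.87 mL/kg/min

40.87 mL/kg/min


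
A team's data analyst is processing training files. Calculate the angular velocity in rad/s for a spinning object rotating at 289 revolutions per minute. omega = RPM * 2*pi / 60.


omega = RPM * 2*pi / 60
= 289 * 6.28318531 / 60
= 30.264 rad/s

30.264 rad/s


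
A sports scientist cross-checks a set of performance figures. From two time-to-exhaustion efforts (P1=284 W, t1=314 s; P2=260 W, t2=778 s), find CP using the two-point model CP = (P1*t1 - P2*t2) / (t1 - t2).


Work in trial 1 = 89176 J
Work in trial 2 = 202280 J
Delta work = -113104 J
Delta time = -464 s
CP = -113104 / -464 = 243.76 W

243.76 W


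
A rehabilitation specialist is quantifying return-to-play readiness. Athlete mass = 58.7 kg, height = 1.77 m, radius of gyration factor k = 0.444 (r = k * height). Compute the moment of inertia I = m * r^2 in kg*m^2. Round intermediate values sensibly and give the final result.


r = k * height = 0.444 * 1.77 = 0.78588 m
r^2 = 0.78588^2 = 0.617607
I = 58.7 * 0.617607 = 36.254 kg*m^2

36.254 kg*m^2


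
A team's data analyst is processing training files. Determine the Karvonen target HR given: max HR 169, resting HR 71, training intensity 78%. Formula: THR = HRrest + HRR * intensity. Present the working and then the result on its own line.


HRR = HRmax - HRrest = 169 - 71 = 98
THR = 71 + 98 * 0.78
= 147.44 bpm

147.44 bpm


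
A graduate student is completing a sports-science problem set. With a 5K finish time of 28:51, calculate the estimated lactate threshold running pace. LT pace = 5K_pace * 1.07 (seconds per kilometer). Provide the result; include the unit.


Race duration = 1731 s for 5 km
Average pace = 1731 / 5 = 346.2 s/km
LT pace = 346.2 * 1.07
= 370.43 s/km

370.43 s/km


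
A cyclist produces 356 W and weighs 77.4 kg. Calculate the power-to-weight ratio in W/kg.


P/W = power / mass
= 356 / 77.4
= 4.599 W/kg

4.599 W/kg
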